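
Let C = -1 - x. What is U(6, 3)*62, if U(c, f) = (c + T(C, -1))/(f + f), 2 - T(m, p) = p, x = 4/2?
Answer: 93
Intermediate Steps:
x = 2 (x = 4*(½) = 2)
C = -3 (C = -1 - 1*2 = -1 - 2 = -3)
T(m, p) = 2 - p
U(c, f) = (3 + c)/(2*f) (U(c, f) = (c + (2 - 1*(-1)))/(f + f) = (c + (2 + 1))/((2*f)) = (c + 3)*(1/(2*f)) = (3 + c)*(1/(2*f)) = (3 + c)/(2*f))
U(6, 3)*62 = ((½)*(3 + 6)/3)*62 = ((½)*(⅓)*9)*62 = (3/2)*62 = 93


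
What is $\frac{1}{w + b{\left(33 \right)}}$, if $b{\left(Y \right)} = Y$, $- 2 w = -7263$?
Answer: $\frac{2}{7329} \approx 0.00027289$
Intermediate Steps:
$w = \frac{7263}{2}$ ($w = \left(- \frac{1}{2}\right) \left(-7263\right) = \frac{7263}{2} \approx 3631.5$)
$\frac{1}{w + b{\left(33 \right)}} = \frac{1}{\frac{7263}{2} + 33} = \frac{1}{\frac{7329}{2}} = \frac{2}{7329}$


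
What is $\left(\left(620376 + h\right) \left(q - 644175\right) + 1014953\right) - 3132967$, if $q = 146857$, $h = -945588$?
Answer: $161731663402$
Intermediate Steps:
$\left(\left(620376 + h\right) \left(q - 644175\right) + 1014953\right) - 3132967 = \left(\left(620376 - 945588\right) \left(146857 - 644175\right) + 1014953\right) - 3132967 = \left(\left(-325212\right) \left(-497318\right) + 1014953\right) - 3132967 = \left(161733781416 + 1014953\right) - 3132967 = 161734796369 - 3132967 = 161731663402$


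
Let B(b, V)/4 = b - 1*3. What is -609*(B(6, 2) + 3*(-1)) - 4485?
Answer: -9966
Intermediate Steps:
B(b, V) = -12 + 4*b (B(b, V) = 4*(b - 1*3) = 4*(b - 3) = 4*(-3 + b) = -12 + 4*b)
-609*(B(6, 2) + 3*(-1)) - 4485 = -609*((-12 + 4*6) + 3*(-1)) - 4485 = -609*((-12 + 24) - 3) - 4485 = -609*(12 - 3) - 4485 = -609*9 - 4485 = -5481 - 4485 = -9966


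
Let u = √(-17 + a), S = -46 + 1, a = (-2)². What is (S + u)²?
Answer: (45 - I*√13)² ≈ 2012.0 - 324.5*I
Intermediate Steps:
a = 4
S = -45
u = I*√13 (u = √(-17 + 4) = √(-13) = I*√13 ≈ 3.6056*I)
(S + u)² = (-45 + I*√13)²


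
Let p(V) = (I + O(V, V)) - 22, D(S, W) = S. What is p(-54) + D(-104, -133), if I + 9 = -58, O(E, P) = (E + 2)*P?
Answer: 2615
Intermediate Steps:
O(E, P) = P*(2 + E) (O(E, P) = (2 + E)*P = P*(2 + E))
I = -67 (I = -9 - 58 = -67)
p(V) = -89 + V*(2 + V) (p(V) = (-67 + V*(2 + V)) - 22 = -89 + V*(2 + V))
p(-54) + D(-104, -133) = (-89 - 54*(2 - 54)) - 104 = (-89 - 54*(-52)) - 104 = (-89 + 2808) - 104 = 2719 - 104 = 2615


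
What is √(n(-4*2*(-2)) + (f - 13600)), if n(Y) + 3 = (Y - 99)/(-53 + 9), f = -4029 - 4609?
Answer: I*√10763731/22 ≈ 149.13*I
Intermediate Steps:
f = -8638
n(Y) = -¾ - Y/44 (n(Y) = -3 + (Y - 99)/(-53 + 9) = -3 + (-99 + Y)/(-44) = -3 + (-99 + Y)*(-1/44) = -3 + (9/4 - Y/44) = -¾ - Y/44)
√(n(-4*2*(-2)) + (f - 13600)) = √((-¾ - (-4*2)*(-2)/44) + (-8638 - 13600)) = √((-¾ - (-2)*(-2)/11) - 22238) = √((-¾ - 1/44*16) - 22238) = √((-¾ - 4/11) - 22238) = √(-49/44 - 22238) = √(-978521/44) = I*√10763731/22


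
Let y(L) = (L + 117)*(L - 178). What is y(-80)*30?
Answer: -286380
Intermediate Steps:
y(L) = (-178 + L)*(117 + L) (y(L) = (117 + L)*(-178 + L) = (-178 + L)*(117 + L))
y(-80)*30 = (-20826 + (-80)² - 61*(-80))*30 = (-20826 + 6400 + 4880)*30 = -9546*30 = -286380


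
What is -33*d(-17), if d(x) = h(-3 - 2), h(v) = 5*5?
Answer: -825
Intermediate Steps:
h(v) = 25
d(x) = 25
-33*d(-17) = -33*25 = -825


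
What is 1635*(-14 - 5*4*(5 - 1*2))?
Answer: -120990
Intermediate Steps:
1635*(-14 - 5*4*(5 - 1*2)) = 1635*(-14 - 20*(5 - 2)) = 1635*(-14 - 20*3) = 1635*(-14 - 1*60) = 1635*(-14 - 60) = 1635*(-74) = -120990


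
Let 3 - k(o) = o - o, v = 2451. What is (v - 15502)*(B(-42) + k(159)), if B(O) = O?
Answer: 508989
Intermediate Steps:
k(o) = 3 (k(o) = 3 - (o - o) = 3 - 1*0 = 3 + 0 = 3)
(v - 15502)*(B(-42) + k(159)) = (2451 - 15502)*(-42 + 3) = -13051*(-39) = 508989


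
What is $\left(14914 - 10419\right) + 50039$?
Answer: $54534$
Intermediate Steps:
$\left(14914 - 10419\right) + 50039 = 4495 + 50039 = 54534$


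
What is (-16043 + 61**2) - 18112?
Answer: -30434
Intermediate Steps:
(-16043 + 61**2) - 18112 = (-16043 + 3721) - 18112 = -12322 - 18112 = -30434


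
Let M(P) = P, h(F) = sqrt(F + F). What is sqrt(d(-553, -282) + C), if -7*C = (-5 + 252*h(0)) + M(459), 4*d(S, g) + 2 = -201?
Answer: I*sqrt(22659)/14 ≈ 10.752*I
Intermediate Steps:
h(F) = sqrt(2)*sqrt(F) (h(F) = sqrt(2*F) = sqrt(2)*sqrt(F))
d(S, g) = -203/4 (d(S, g) = -1/2 + (1/4)*(-201) = -1/2 - 201/4 = -203/4)
C = -454/7 (C = -((-5 + 252*(sqrt(2)*sqrt(0))) + 459)/7 = -((-5 + 252*(sqrt(2)*0)) + 459)/7 = -((-5 + 252*0) + 459)/7 = -((-5 + 0) + 459)/7 = -(-5 + 459)/7 = -1/7*454 = -454/7 ≈ -64.857)
sqrt(d(-553, -282) + C) = sqrt(-203/4 - 454/7) = sqrt(-3237/28) = I*sqrt(22659)/14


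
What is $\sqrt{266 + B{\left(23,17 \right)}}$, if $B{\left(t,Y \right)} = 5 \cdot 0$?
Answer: $\sqrt{266} \approx 16.31$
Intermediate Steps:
$B{\left(t,Y \right)} = 0$
$\sqrt{266 + B{\left(23,17 \right)}} = \sqrt{266 + 0} = \sqrt{266}$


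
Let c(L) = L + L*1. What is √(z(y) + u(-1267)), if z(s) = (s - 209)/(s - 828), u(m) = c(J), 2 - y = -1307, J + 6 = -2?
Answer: 2*I*√793169/481 ≈ 3.7031*I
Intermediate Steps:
J = -8 (J = -6 - 2 = -8)
y = 1309 (y = 2 - 1*(-1307) = 2 + 1307 = 1309)
c(L) = 2*L (c(L) = L + L = 2*L)
u(m) = -16 (u(m) = 2*(-8) = -16)
z(s) = (-209 + s)/(-828 + s)
√(z(y) + u(-1267)) = √((-209 + 1309)/(-828 + 1309) - 16) = √(1100/481 - 16) = √(-6596/481) = 2*I*√793169/481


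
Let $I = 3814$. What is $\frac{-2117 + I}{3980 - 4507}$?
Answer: $- \frac{1697}{527} \approx -3.2201$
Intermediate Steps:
$\frac{-2117 + I}{3980 - 4507} = \frac{-2117 + 3814}{3980 - 4507} = \frac{1697}{-527} = 1697 \left(- \frac{1}{527}\right) = - \frac{1697}{527}$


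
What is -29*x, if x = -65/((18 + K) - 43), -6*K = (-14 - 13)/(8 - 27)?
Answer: -71630/959 ≈ -74.692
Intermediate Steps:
K = -9/38 (K = -(-14 - 13)/(6*(8 - 27)) = -(-9)/(2*(-19)) = -(-9)*(-1)/(2*19) = -⅙*27/19 = -9/38 ≈ -0.23684)
x = 2470/959 (x = -65/((18 - 9/38) - 43) = -65/(675/38 - 43) = -65/(-959/38) = -65*(-38/959) = 2470/959 ≈ 2.5756)
-29*x = -29*2470/959 = -71630/959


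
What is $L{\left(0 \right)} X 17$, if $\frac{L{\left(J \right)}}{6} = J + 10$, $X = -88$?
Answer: $-89760$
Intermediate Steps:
$L{\left(J \right)} = 60 + 6 J$ ($L{\left(J \right)} = 6 \left(J + 10\right) = 6 \left(10 + J\right) = 60 + 6 J$)
$L{\left(0 \right)} X 17 = \left(60 + 6 \cdot 0\right) \left(-88\right) 17 = \left(60 + 0\right) \left(-88\right) 17 = 60 \left(-88\right) 17 = \left(-5280\right) 17 = -89760$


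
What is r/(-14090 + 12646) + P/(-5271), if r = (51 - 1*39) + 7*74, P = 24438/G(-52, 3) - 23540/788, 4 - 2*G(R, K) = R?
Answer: -1382721859/2624003949 ≈ -0.52695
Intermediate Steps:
G(R, K) = 2 - R/2
P = 2324753/2758 (P = 24438/(2 - 1/2*(-52)) - 23540/788 = 24438/(2 + 26) - 23540*1/788 = 24438/28 - 5885/197 = 24438*(1/28) - 5885/197 = 12219/14 - 5885/197 = 2324753/2758 ≈ 842.91)
r = 530 (r = (51 - 39) + 518 = 12 + 518 = 530)
r/(-14090 + 12646) + P/(-5271) = 530/(-14090 + 12646) + (2324753/2758)/(-5271) = 530/(-1444) + (2324753/2758)*(-1/5271) = 530*(-1/1444) - 2324753/14537418 = -265/722 - 2324753/14537418 = -1382721859/2624003949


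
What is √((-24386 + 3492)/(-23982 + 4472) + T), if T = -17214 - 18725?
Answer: 3*I*√379983803110/9755 ≈ 189.57*I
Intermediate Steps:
T = -35939
√((-24386 + 3492)/(-23982 + 4472) + T) = √((-24386 + 3492)/(-23982 + 4472) - 35939) = √(-20894/(-19510) - 35939) = √(-20894*(-1/19510) - 35939) = √(10447/9755 - 35939) = √(-350574498/9755) = 3*I*√379983803110/9755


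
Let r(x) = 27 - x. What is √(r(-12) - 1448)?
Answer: I*√1409 ≈ 37.537*I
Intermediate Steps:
√(r(-12) - 1448) = √((27 - 1*(-12)) - 1448) = √((27 + 12) - 1448) = √(39 - 1448) = √(-1409) = I*√1409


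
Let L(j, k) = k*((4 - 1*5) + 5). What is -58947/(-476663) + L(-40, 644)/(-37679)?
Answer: 993180125/17960185177 ≈ 0.055299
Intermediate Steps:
L(j, k) = 4*k (L(j, k) = k*((4 - 5) + 5) = k*(-1 + 5) = k*4 = 4*k)
-58947/(-476663) + L(-40, 644)/(-37679) = -58947/(-476663) + (4*644)/(-37679) = -58947*(-1/476663) + 2576*(-1/37679) = 58947/476663 - 2576/37679 = 993180125/17960185177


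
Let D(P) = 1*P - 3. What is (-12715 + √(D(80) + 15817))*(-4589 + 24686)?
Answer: -255533355 + 60291*√1766 ≈ -2.5300e+8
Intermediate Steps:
D(P) = -3 + P (D(P) = P - 3 = -3 + P)
(-12715 + √(D(80) + 15817))*(-4589 + 24686) = (-12715 + √((-3 + 80) + 15817))*(-4589 + 24686) = (-12715 + √(77 + 15817))*20097 = (-12715 + √15894)*20097 = (-12715 + 3*√1766)*20097 = -255533355 + 60291*√1766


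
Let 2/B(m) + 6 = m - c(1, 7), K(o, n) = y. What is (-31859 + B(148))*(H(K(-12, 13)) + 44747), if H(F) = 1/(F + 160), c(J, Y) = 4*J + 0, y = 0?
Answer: -524618674289/368 ≈ -1.4256e+9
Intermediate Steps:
c(J, Y) = 4*J
K(o, n) = 0
B(m) = 2/(-10 + m) (B(m) = 2/(-6 + (m - 4)) = 2/(-6 + (-4 + m)) = 2/(-10 + m))
H(F) = 1/(160 + F)
(-31859 + B(148))*(H(K(-12, 13)) + 44747) = (-31859 + 2/(-10 + 148))*(1/(160 + 0) + 44747) = (-31859 + 2/138)*(1/160 + 44747) = (-31859 + 2*(1/138))*(1/160 + 44747) = (-31859 + 1/69)*(7159521/160) = -2198270/69*7159521/160 = -524618674289/368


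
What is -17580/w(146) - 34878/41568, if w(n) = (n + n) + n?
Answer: -20723389/505744 ≈ -40.976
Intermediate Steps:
w(n) = 3*n (w(n) = 2*n + n = 3*n)
-17580/w(146) - 34878/41568 = -17580/(3*146) - 34878/41568 = -17580/438 - 34878*1/41568 = -17580*1/438 - 5813/6928 = -2930/73 - 5813/6928 = -20723389/505744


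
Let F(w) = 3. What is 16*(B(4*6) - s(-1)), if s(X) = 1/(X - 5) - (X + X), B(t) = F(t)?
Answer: 56/3 ≈ 18.667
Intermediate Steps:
B(t) = 3
s(X) = 1/(-5 + X) - 2*X
16*(B(4*6) - s(-1)) = 16*(3 - (1 - 2*(-1)² + 10*(-1))/(-5 - 1)) = 16*(3 - (1 - 2*1 - 10)/(-6)) = 16*(3 - (-1)*(1 - 2 - 10)/6) = 16*(3 - (-1)*(-11)/6) = 16*(3 - 1*11/6) = 16*(3 - 11/6) = 16*(7/6) = 56/3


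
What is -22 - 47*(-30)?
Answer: 1388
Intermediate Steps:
-22 - 47*(-30) = -22 + 1410 = 1388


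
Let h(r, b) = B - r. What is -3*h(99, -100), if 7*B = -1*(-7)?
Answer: 294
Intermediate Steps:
B = 1 (B = (-1*(-7))/7 = (⅐)*7 = 1)
h(r, b) = 1 - r
-3*h(99, -100) = -3*(1 - 1*99) = -3*(1 - 99) = -3*(-98) = 294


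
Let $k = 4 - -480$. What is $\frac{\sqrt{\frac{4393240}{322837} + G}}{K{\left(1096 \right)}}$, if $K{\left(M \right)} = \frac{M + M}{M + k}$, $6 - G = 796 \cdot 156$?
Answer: $\frac{1975 i \sqrt{517601683039634}}{176914676} \approx 253.98 i$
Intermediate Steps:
$k = 484$ ($k = 4 + 480 = 484$)
$G = -124170$ ($G = 6 - 796 \cdot 156 = 6 - 124176 = -124170$)
$K{\left(M \right)} = \frac{2 M}{484 + M}$ ($K{\left(M \right)} = \frac{M + M}{M + 484} = \frac{2 M}{484 + M}$)
$\frac{\sqrt{\frac{4393240}{322837} + G}}{K{\left(1096 \right)}} = \frac{\sqrt{\frac{4393240}{322837} - 124170}}{2 \cdot 1096 \frac{1}{484 + 1096}} = \frac{\sqrt{4393240 \cdot \frac{1}{322837} - 124170}}{2 \cdot 1096 \cdot \frac{1}{1580}} = \frac{\sqrt{\frac{4393240}{322837} - 124170}}{2 \cdot 1096 \cdot \frac{1}{1580}} = \frac{\sqrt{- \frac{40082277050}{322837}}}{\frac{548}{395}} = \frac{5 i \sqrt{517601683039634}}{322837} \cdot \frac{395}{548} = \frac{1975 i \sqrt{517601683039634}}{176914676}$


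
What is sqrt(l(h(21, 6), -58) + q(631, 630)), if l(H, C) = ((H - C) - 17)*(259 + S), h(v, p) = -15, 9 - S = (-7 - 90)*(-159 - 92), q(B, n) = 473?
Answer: 3*I*sqrt(69509) ≈ 790.94*I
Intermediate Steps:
S = -24338 (S = 9 - (-7 - 90)*(-159 - 92) = 9 - (-97)*(-251) = 9 - 1*24347 = 9 - 24347 = -24338)
l(H, C) = 409343 - 24079*H + 24079*C (l(H, C) = ((H - C) - 17)*(259 - 24338) = (-17 + H - C)*(-24079) = 409343 - 24079*H + 24079*C)
sqrt(l(h(21, 6), -58) + q(631, 630)) = sqrt((409343 - 24079*(-15) + 24079*(-58)) + 473) = sqrt((409343 + 361185 - 1396582) + 473) = sqrt(-626054 + 473) = sqrt(-625581) = 3*I*sqrt(69509)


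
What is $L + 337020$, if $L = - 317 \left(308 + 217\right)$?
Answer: $170595$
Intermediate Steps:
$L = -166425$ ($L = \left(-317\right) 525 = -166425$)
$L + 337020 = -166425 + 337020 = 170595$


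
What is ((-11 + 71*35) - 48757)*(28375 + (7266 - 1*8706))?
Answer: -1246632605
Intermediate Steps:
((-11 + 71*35) - 48757)*(28375 + (7266 - 1*8706)) = ((-11 + 2485) - 48757)*(28375 + (7266 - 8706)) = (2474 - 48757)*(28375 - 1440) = -46283*26935 = -1246632605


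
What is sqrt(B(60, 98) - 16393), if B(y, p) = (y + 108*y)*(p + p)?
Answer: sqrt(1265447) ≈ 1124.9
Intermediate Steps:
B(y, p) = 218*p*y (B(y, p) = (109*y)*(2*p) = 218*p*y)
sqrt(B(60, 98) - 16393) = sqrt(218*98*60 - 16393) = sqrt(1281840 - 16393) = sqrt(1265447)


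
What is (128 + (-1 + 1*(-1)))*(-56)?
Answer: -7056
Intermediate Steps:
(128 + (-1 + 1*(-1)))*(-56) = (128 + (-1 - 1))*(-56) = (128 - 2)*(-56) = 126*(-56) = -7056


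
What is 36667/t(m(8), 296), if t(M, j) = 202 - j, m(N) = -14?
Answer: -36667/94 ≈ -390.07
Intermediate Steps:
36667/t(m(8), 296) = 36667/(202 - 1*296) = 36667/(202 - 296) = 36667/(-94) = 36667*(-1/94) = -36667/94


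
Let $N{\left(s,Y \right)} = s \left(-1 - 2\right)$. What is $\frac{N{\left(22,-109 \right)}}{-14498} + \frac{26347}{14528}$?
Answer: $\frac{17406257}{9573952} \approx 1.8181$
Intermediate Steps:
$N{\left(s,Y \right)} = - 3 s$ ($N{\left(s,Y \right)} = s \left(-3\right) = - 3 s$)
$\frac{N{\left(22,-109 \right)}}{-14498} + \frac{26347}{14528} = \frac{\left(-3\right) 22}{-14498} + \frac{26347}{14528} = \left(-66\right) \left(- \frac{1}{14498}\right) + 26347 \cdot \frac{1}{14528} = \frac{3}{659} + \frac{26347}{14528} = \frac{17406257}{9573952}$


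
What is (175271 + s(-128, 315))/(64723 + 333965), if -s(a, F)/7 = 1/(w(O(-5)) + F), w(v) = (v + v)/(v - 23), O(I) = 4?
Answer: 523797317/1191479088 ≈ 0.43962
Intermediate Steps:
w(v) = 2*v/(-23 + v) (w(v) = (2*v)/(-23 + v) = 2*v/(-23 + v))
s(a, F) = -7/(-8/19 + F) (s(a, F) = -7/(2*4/(-23 + 4) + F) = -7/(2*4/(-19) + F) = -7/(2*4*(-1/19) + F) = -7/(-8/19 + F))
(175271 + s(-128, 315))/(64723 + 333965) = (175271 - 133/(-8 + 19*315))/(64723 + 333965) = (175271 - 133/(-8 + 5985))/398688 = (175271 - 133/5977)*(1/398688) = (1047594634/5977)*(1/398688) = 523797317/1191479088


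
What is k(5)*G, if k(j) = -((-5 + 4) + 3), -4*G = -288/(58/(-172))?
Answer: 12384/29 ≈ 427.03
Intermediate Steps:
G = -6192/29 (G = -(-72)/(58/(-172)) = -(-72)/(58*(-1/172)) = -(-72)/(-29/86) = -(-72)*(-86)/29 = -¼*24768/29 = -6192/29 ≈ -213.52)
k(j) = -2 (k(j) = -(-1 + 3) = -1*2 = -2)
k(5)*G = -2*(-6192/29) = 12384/29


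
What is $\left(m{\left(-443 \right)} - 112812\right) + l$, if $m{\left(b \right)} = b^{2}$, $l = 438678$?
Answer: $522115$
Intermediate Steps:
$\left(m{\left(-443 \right)} - 112812\right) + l = \left(\left(-443\right)^{2} - 112812\right) + 438678 = \left(196249 - 112812\right) + 438678 = 83437 + 438678 = 522115$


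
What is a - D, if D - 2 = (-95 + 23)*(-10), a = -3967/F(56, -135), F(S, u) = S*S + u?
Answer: -2170689/3001 ≈ -723.32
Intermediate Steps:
F(S, u) = u + S**2 (F(S, u) = S**2 + u = u + S**2)
a = -3967/3001 (a = -3967/(-135 + 56**2) = -3967/(-135 + 3136) = -3967/3001 ≈ -1.3219)
D = 722 (D = 2 + (-95 + 23)*(-10) = 2 - 72*(-10) = 2 + 720 = 722)
a - D = -3967/3001 - 1*722 = -3967/3001 - 722 = -2170689/3001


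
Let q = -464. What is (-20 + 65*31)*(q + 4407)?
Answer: 7866285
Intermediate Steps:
(-20 + 65*31)*(q + 4407) = (-20 + 65*31)*(-464 + 4407) = (-20 + 2015)*3943 = 1995*3943 = 7866285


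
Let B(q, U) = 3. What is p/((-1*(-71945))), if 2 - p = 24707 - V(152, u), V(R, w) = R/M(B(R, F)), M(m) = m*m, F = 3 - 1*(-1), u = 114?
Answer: -222193/647505 ≈ -0.34315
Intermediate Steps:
F = 4 (F = 3 + 1 = 4)
M(m) = m**2
V(R, w) = R/9 (V(R, w) = R/(3**2) = R/9)
p = -222193/9 (p = 2 - (24707 - 152/9) = 2 - 1*222211/9 = 2 - 222211/9 = -222193/9 ≈ -24688.)
p/((-1*(-71945))) = -222193/(9*((-1*(-71945)))) = -222193/9/71945 = -222193/9*1/71945 = -222193/647505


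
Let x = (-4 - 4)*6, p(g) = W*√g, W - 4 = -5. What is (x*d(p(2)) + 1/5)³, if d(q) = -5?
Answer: 1732323601/125 ≈ 1.3859e+7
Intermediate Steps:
W = -1 (W = 4 - 5 = -1)
p(g) = -√g
x = -48 (x = -8*6 = -48)
(x*d(p(2)) + 1/5)³ = (-48*(-5) + 1/5)³ = (240 + ⅕)³ = (1201/5)³ = 1732323601/125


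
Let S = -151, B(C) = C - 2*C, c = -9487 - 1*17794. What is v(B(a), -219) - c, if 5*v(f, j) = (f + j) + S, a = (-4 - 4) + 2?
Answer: 136041/5 ≈ 27208.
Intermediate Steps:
c = -27281 (c = -9487 - 17794 = -27281)
a = -6 (a = -8 + 2 = -6)
B(C) = -C
v(f, j) = -151/5 + f/5 + j/5 (v(f, j) = ((f + j) - 151)/5 = (-151 + f + j)/5 = -151/5 + f/5 + j/5)
v(B(a), -219) - c = (-151/5 + (-1*(-6))/5 + (⅕)*(-219)) - 1*(-27281) = (-151/5 + (⅕)*6 - 219/5) + 27281 = (-151/5 + 6/5 - 219/5) + 27281 = -364/5 + 27281 = 136041/5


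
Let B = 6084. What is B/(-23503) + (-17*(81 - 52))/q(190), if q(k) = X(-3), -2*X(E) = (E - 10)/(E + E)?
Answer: 138964656/305539 ≈ 454.82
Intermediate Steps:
X(E) = -(-10 + E)/(4*E) (X(E) = -(E - 10)/(2*(E + E)) = -(-10 + E)/(2*(2*E)) = -(-10 + E)*1/(2*E)/2 = -(-10 + E)/(4*E))
q(k) = -13/12 (q(k) = (1/4)*(10 - 1*(-3))/(-3) = (1/4)*(-1/3)*(10 + 3) = (1/4)*(-1/3)*13 = -13/12)
B/(-23503) + (-17*(81 - 52))/q(190) = 6084/(-23503) + (-17*(81 - 52))/(-13/12) = 6084*(-1/23503) - 17*29*(-12/13) = -6084/23503 - 493*(-12/13) = -6084/23503 + 5916/13 = 138964656/305539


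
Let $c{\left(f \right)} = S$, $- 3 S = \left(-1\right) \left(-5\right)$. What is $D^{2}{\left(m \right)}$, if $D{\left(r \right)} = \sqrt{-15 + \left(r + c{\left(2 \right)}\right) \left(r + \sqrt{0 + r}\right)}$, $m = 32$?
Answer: $\frac{2867}{3} + \frac{364 \sqrt{2}}{3} \approx 1127.3$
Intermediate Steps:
$S = - \frac{5}{3}$ ($S = - \frac{\left(-1\right) \left(-5\right)}{3} = \left(- \frac{1}{3}\right) 5 = - \frac{5}{3} \approx -1.6667$)
$c{\left(f \right)} = - \frac{5}{3}$
$D{\left(r \right)} = \sqrt{-15 + \left(- \frac{5}{3} + r\right) \left(r + \sqrt{r}\right)}$ ($D{\left(r \right)} = \sqrt{-15 + \left(r - \frac{5}{3}\right) \left(r + \sqrt{0 + r}\right)} = \sqrt{-15 + \left(- \frac{5}{3} + r\right) \left(r + \sqrt{r}\right)}$)
$D^{2}{\left(m \right)} = \left(\frac{\sqrt{-135 - 480 - 15 \sqrt{32} + 9 \cdot 32^{2} + 9 \cdot 32^{\frac{3}{2}}}}{3}\right)^{2} = \left(\frac{\sqrt{-135 - 480 - 15 \cdot 4 \sqrt{2} + 9 \cdot 1024 + 9 \cdot 128 \sqrt{2}}}{3}\right)^{2} = \left(\frac{\sqrt{-135 - 480 - 60 \sqrt{2} + 9216 + 1152 \sqrt{2}}}{3}\right)^{2} = \left(\frac{\sqrt{8601 + 1092 \sqrt{2}}}{3}\right)^{2} = \frac{2867}{3} + \frac{364 \sqrt{2}}{3}$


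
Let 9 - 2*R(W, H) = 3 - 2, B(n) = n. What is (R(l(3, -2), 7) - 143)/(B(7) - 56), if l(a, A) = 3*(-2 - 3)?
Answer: 139/49 ≈ 2.8367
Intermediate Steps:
l(a, A) = -15 (l(a, A) = 3*(-5) = -15)
R(W, H) = 4 (R(W, H) = 9/2 - (3 - 2)/2 = 9/2 - 1/2*1 = 9/2 - 1/2 = 4)
(R(l(3, -2), 7) - 143)/(B(7) - 56) = (4 - 143)/(7 - 56) = -139/(-49) = -139*(-1/49) = 139/49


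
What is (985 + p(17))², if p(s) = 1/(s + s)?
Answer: 1121647081/1156 ≈ 9.7028e+5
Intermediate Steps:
p(s) = 1/(2*s)
(985 + p(17))² = (985 + (½)/17)² = (985 + (½)*(1/17))² = (985 + 1/34)² = (33491/34)² = 1121647081/1156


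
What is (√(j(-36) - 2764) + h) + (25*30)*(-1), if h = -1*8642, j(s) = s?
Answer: -9392 + 20*I*√7 ≈ -9392.0 + 52.915*I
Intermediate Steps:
h = -8642
(√(j(-36) - 2764) + h) + (25*30)*(-1) = (√(-36 - 2764) - 8642) + (25*30)*(-1) = (√(-2800) - 8642) + 750*(-1) = (20*I*√7 - 8642) - 750 = (-8642 + 20*I*√7) - 750 = -9392 + 20*I*√7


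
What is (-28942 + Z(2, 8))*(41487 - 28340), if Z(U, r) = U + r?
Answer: -380369004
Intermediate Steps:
(-28942 + Z(2, 8))*(41487 - 28340) = (-28942 + (2 + 8))*(41487 - 28340) = (-28942 + 10)*13147 = -28932*13147 = -380369004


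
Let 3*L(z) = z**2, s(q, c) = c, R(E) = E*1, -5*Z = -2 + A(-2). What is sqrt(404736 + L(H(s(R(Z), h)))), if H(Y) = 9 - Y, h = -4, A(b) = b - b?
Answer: sqrt(3643131)/3 ≈ 636.23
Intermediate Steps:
A(b) = 0
Z = 2/5 (Z = -(-2 + 0)/5 = -1/5*(-2) = 2/5 ≈ 0.40000)
R(E) = E
L(z) = z**2/3
sqrt(404736 + L(H(s(R(Z), h)))) = sqrt(404736 + (9 - 1*(-4))**2/3) = sqrt(404736 + (9 + 4)**2/3) = sqrt(404736 + (1/3)*13**2) = sqrt(404736 + (1/3)*169) = sqrt(404736 + 169/3) = sqrt(1214377/3) = sqrt(3643131)/3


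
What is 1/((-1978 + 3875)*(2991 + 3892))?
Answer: 1/13057051 ≈ 7.6587e-8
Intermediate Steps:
1/((-1978 + 3875)*(2991 + 3892)) = 1/(1897*6883) = 1/13057051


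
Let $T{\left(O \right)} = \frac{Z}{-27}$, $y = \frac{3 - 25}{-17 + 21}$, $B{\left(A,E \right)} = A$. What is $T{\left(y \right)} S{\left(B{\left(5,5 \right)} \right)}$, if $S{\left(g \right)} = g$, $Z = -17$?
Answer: $\frac{85}{27} \approx 3.1481$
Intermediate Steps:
$y = - \frac{11}{2}$ ($y = - \frac{22}{4} = \left(-22\right) \frac{1}{4} = - \frac{11}{2} \approx -5.5$)
$T{\left(O \right)} = \frac{17}{27}$ ($T{\left(O \right)} = - \frac{17}{-27} = \left(-17\right) \left(- \frac{1}{27}\right) = \frac{17}{27}$)
$T{\left(y \right)} S{\left(B{\left(5,5 \right)} \right)} = \frac{17}{27} \cdot 5 = \frac{85}{27}$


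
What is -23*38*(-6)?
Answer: 5244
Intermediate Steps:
-23*38*(-6) = -874*(-6) = 5244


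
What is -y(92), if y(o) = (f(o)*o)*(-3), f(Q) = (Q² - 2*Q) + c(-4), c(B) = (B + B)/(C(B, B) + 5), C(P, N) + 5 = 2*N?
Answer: 2285556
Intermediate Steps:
C(P, N) = -5 + 2*N
c(B) = 1 (c(B) = (B + B)/((-5 + 2*B) + 5) = (2*B)/((2*B)) = (2*B)*(1/(2*B)) = 1)
f(Q) = 1 + Q² - 2*Q (f(Q) = (Q² - 2*Q) + 1 = 1 + Q² - 2*Q)
y(o) = -3*o*(1 + o² - 2*o) (y(o) = ((1 + o² - 2*o)*o)*(-3) = (o*(1 + o² - 2*o))*(-3) = -3*o*(1 + o² - 2*o))
-y(92) = -3*92*(-1 - 1*92² + 2*92) = -3*92*(-1 - 1*8464 + 184) = -3*92*(-1 - 8464 + 184) = -3*92*(-8281) = -1*(-2285556) = 2285556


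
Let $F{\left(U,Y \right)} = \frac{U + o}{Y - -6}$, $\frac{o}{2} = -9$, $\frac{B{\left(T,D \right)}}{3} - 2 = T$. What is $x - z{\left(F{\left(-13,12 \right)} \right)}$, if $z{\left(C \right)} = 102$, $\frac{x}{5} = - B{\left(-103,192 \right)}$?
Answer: $1413$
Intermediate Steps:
$B{\left(T,D \right)} = 6 + 3 T$
$o = -18$ ($o = 2 \left(-9\right) = -18$)
$x = 1515$ ($x = 5 \left(- (6 + 3 \left(-103\right))\right) = 5 \left(- (6 - 309)\right) = 5 \left(\left(-1\right) \left(-303\right)\right) = 5 \cdot 303 = 1515$)
$F{\left(U,Y \right)} = \frac{-18 + U}{6 + Y}$ ($F{\left(U,Y \right)} = \frac{U - 18}{Y - -6} = \frac{-18 + U}{Y + 6} = \frac{-18 + U}{6 + Y}$)
$x - z{\left(F{\left(-13,12 \right)} \right)} = 1515 - 102 = 1413$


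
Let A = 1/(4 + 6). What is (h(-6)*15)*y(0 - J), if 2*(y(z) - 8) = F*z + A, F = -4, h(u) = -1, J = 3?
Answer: -843/4 ≈ -210.75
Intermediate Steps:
A = ⅒ (A = 1/10 = ⅒ ≈ 0.10000)
y(z) = 161/20 - 2*z (y(z) = 8 + (-4*z + ⅒)/2 = 8 + (⅒ - 4*z)/2 = 8 + (1/20 - 2*z) = 161/20 - 2*z)
(h(-6)*15)*y(0 - J) = (-1*15)*(161/20 - 2*(0 - 1*3)) = -15*(161/20 - 2*(0 - 3)) = -15*(161/20 - 2*(-3)) = -15*(161/20 + 6) = -15*281/20 = -843/4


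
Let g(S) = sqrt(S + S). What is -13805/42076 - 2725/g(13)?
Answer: -13805/42076 - 2725*sqrt(26)/26 ≈ -534.74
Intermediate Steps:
g(S) = sqrt(2)*sqrt(S) (g(S) = sqrt(2*S) = sqrt(2)*sqrt(S))
-13805/42076 - 2725/g(13) = -13805/42076 - 2725*sqrt(26)/26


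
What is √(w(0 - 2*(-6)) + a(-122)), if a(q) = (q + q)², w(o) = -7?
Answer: √59529 ≈ 243.99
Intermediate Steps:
a(q) = 4*q² (a(q) = (2*q)² = 4*q²)
√(w(0 - 2*(-6)) + a(-122)) = √(-7 + 4*(-122)²) = √(-7 + 4*14884) = √(-7 + 59536) = √59529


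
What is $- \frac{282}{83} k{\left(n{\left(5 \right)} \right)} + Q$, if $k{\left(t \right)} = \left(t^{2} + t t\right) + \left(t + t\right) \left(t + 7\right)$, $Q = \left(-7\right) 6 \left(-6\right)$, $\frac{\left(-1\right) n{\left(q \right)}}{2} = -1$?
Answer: $\frac{8508}{83} \approx 102.51$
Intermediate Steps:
$n{\left(q \right)} = 2$ ($n{\left(q \right)} = \left(-2\right) \left(-1\right) = 2$)
$Q = 252$ ($Q = \left(-42\right) \left(-6\right) = 252$)
$k{\left(t \right)} = 2 t^{2} + 2 t \left(7 + t\right)$ ($k{\left(t \right)} = \left(t^{2} + t^{2}\right) + 2 t \left(7 + t\right) = 2 t^{2} + 2 t \left(7 + t\right)$)
$- \frac{282}{83} k{\left(n{\left(5 \right)} \right)} + Q = - \frac{282}{83} \cdot 2 \cdot 2 \left(7 + 2 \cdot 2\right) + 252 = \left(-282\right) \frac{1}{83} \cdot 2 \cdot 2 \left(7 + 4\right) + 252 = - \frac{282 \cdot 2 \cdot 2 \cdot 11}{83} + 252 = \left(- \frac{282}{83}\right) 44 + 252 = - \frac{12408}{83} + 252 = \frac{8508}{83}$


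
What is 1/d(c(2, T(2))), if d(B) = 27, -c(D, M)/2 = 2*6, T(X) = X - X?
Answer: 1/27 ≈ 0.037037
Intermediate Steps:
T(X) = 0
c(D, M) = -24 (c(D, M) = -4*6 = -2*12 = -24)
1/d(c(2, T(2))) = 1/27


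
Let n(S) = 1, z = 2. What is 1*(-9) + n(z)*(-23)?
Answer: -32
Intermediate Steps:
1*(-9) + n(z)*(-23) = 1*(-9) + 1*(-23) = -9 - 23 = -32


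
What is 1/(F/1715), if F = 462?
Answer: 245/66 ≈ 3.7121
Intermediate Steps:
1/(F/1715) = 1/(462/1715) = 1/(462*(1/1715)) = 1/(66/245) = 245/66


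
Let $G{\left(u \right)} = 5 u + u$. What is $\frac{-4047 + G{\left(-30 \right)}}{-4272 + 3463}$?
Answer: $\frac{4227}{809} \approx 5.225$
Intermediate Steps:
$G{\left(u \right)} = 6 u$
$\frac{-4047 + G{\left(-30 \right)}}{-4272 + 3463} = \frac{-4047 + 6 \left(-30\right)}{-4272 + 3463} = \frac{-4047 - 180}{-809} = \left(-4227\right) \left(- \frac{1}{809}\right) = \frac{4227}{809}$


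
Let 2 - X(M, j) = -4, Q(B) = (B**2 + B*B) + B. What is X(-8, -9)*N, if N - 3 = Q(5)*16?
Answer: 5298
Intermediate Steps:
Q(B) = B + 2*B**2 (Q(B) = (B**2 + B**2) + B = 2*B**2 + B = B + 2*B**2)
X(M, j) = 6 (X(M, j) = 2 - 1*(-4) = 2 + 4 = 6)
N = 883 (N = 3 + (5*(1 + 2*5))*16 = 3 + (5*(1 + 10))*16 = 3 + (5*11)*16 = 3 + 55*16 = 3 + 880 = 883)
X(-8, -9)*N = 6*883 = 5298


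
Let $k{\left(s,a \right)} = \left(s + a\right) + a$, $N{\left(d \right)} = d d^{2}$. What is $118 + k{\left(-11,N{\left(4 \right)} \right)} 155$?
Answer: $18253$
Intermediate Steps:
$N{\left(d \right)} = d^{3}$
$k{\left(s,a \right)} = s + 2 a$ ($k{\left(s,a \right)} = \left(a + s\right) + a = s + 2 a$)
$118 + k{\left(-11,N{\left(4 \right)} \right)} 155 = 118 + \left(-11 + 2 \cdot 4^{3}\right) 155 = 118 + \left(-11 + 2 \cdot 64\right) 155 = 118 + \left(-11 + 128\right) 155 = 118 + 117 \cdot 155 = 118 + 18135 = 18253$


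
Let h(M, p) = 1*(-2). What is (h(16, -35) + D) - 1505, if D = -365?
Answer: -1872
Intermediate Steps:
h(M, p) = -2
(h(16, -35) + D) - 1505 = (-2 - 365) - 1505 = -367 - 1505 = -1872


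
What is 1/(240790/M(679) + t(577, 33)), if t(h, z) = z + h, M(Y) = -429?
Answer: 39/1900 ≈ 0.020526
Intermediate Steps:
t(h, z) = h + z
1/(240790/M(679) + t(577, 33)) = 1/(240790/(-429) + (577 + 33)) = 1/(240790*(-1/429) + 610) = 1/(-21890/39 + 610) = 1/(1900/39) = 39/1900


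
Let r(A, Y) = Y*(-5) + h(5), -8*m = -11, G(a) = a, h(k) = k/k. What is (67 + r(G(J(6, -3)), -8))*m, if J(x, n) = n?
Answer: 297/2 ≈ 148.50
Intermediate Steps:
h(k) = 1
m = 11/8 (m = -1/8*(-11) = 11/8 ≈ 1.3750)
r(A, Y) = 1 - 5*Y (r(A, Y) = Y*(-5) + 1 = -5*Y + 1 = 1 - 5*Y)
(67 + r(G(J(6, -3)), -8))*m = (67 + (1 - 5*(-8)))*(11/8) = (67 + (1 + 40))*(11/8) = (67 + 41)*(11/8) = 108*(11/8) = 297/2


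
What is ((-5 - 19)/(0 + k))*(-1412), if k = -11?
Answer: -33888/11 ≈ -3080.7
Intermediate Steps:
((-5 - 19)/(0 + k))*(-1412) = ((-5 - 19)/(0 - 11))*(-1412) = -24/(-11)*(-1412) = -24*(-1/11)*(-1412) = (24/11)*(-1412) = -33888/11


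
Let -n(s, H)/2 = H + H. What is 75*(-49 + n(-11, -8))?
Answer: -1275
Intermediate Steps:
n(s, H) = -4*H (n(s, H) = -2*(H + H) = -4*H)
75*(-49 + n(-11, -8)) = 75*(-49 - 4*(-8)) = 75*(-49 + 32) = 75*(-17) = -1275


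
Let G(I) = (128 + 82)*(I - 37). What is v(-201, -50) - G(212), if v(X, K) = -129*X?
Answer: -10821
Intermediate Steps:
G(I) = -7770 + 210*I (G(I) = 210*(-37 + I) = -7770 + 210*I)
v(-201, -50) - G(212) = -129*(-201) - (-7770 + 210*212) = 25929 - (-7770 + 44520) = 25929 - 1*36750 = 25929 - 36750 = -10821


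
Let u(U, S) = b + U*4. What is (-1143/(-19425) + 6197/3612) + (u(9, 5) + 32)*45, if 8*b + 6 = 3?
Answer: 20346627517/6682200 ≈ 3044.9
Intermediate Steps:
b = -3/8 (b = -3/4 + (1/8)*3 = -3/4 + 3/8 = -3/8 ≈ -0.37500)
u(U, S) = -3/8 + 4*U (u(U, S) = -3/8 + U*4 = -3/8 + 4*U)
(-1143/(-19425) + 6197/3612) + (u(9, 5) + 32)*45 = (-1143/(-19425) + 6197/3612) + ((-3/8 + 4*9) + 32)*45 = (-1143*(-1/19425) + 6197*(1/3612)) + ((-3/8 + 36) + 32)*45 = (381/6475 + 6197/3612) + (285/8 + 32)*45 = 5928821/3341100 + (541/8)*45 = 5928821/3341100 + 24345/8 = 20346627517/6682200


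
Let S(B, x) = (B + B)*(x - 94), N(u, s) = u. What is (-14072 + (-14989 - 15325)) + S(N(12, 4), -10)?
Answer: -46882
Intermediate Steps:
S(B, x) = 2*B*(-94 + x) (S(B, x) = (2*B)*(-94 + x) = 2*B*(-94 + x))
(-14072 + (-14989 - 15325)) + S(N(12, 4), -10) = (-14072 + (-14989 - 15325)) + 2*12*(-94 - 10) = (-14072 - 30314) + 2*12*(-104) = -44386 - 2496 = -46882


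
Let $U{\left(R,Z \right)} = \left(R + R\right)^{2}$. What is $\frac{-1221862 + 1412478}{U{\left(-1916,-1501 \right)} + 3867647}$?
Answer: $\frac{190616}{18551871} \approx 0.010275$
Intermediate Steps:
$U{\left(R,Z \right)} = 4 R^{2}$ ($U{\left(R,Z \right)} = \left(2 R\right)^{2} = 4 R^{2}$)
$\frac{-1221862 + 1412478}{U{\left(-1916,-1501 \right)} + 3867647} = \frac{-1221862 + 1412478}{4 \left(-1916\right)^{2} + 3867647} = \frac{190616}{4 \cdot 3671056 + 3867647} = \frac{190616}{14684224 + 3867647} = \frac{190616}{18551871}$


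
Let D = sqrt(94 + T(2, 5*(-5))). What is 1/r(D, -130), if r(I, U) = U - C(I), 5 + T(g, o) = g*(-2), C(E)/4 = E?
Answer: -13/1554 + sqrt(85)/3885 ≈ -0.0059924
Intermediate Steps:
C(E) = 4*E
T(g, o) = -5 - 2*g (T(g, o) = -5 + g*(-2) = -5 - 2*g)
D = sqrt(85) (D = sqrt(94 + (-5 - 2*2)) = sqrt(94 + (-5 - 4)) = sqrt(94 - 9) = sqrt(85) ≈ 9.2195)
r(I, U) = U - 4*I
1/r(D, -130) = 1/(-130 - 4*sqrt(85))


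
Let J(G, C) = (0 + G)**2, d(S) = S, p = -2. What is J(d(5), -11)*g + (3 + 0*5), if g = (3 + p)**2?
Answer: 28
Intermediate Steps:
J(G, C) = G**2
g = 1 (g = (3 - 2)**2 = 1**2 = 1)
J(d(5), -11)*g + (3 + 0*5) = 5**2*1 + (3 + 0*5) = 25*1 + (3 + 0) = 25 + 3 = 28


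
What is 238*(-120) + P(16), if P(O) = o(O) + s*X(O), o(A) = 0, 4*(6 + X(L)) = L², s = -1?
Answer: -28618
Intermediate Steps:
X(L) = -6 + L²/4
P(O) = 6 - O²/4 (P(O) = 0 - (-6 + O²/4) = 0 + (6 - O²/4) = 6 - O²/4)
238*(-120) + P(16) = 238*(-120) + (6 - ¼*16²) = -28560 + (6 - ¼*256) = -28560 + (6 - 64) = -28560 - 58 = -28618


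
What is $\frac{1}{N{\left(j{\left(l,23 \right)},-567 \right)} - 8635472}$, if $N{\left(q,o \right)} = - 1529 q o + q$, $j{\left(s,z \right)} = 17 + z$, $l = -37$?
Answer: $\frac{1}{26042288} \approx 3.8399 \cdot 10^{-8}$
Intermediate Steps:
$N{\left(q,o \right)} = q - 1529 o q$ ($N{\left(q,o \right)} = - 1529 o q + q = q - 1529 o q$)
$\frac{1}{N{\left(j{\left(l,23 \right)},-567 \right)} - 8635472} = \frac{1}{\left(17 + 23\right) \left(1 - -866943\right) - 8635472} = \frac{1}{40 \left(1 + 866943\right) - 8635472} = \frac{1}{40 \cdot 866944 - 8635472} = \frac{1}{34677760 - 8635472} = \frac{1}{26042288}$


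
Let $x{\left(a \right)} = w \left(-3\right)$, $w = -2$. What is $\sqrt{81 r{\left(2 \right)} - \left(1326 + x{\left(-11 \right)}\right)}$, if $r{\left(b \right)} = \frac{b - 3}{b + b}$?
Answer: $\frac{3 i \sqrt{601}}{2} \approx 36.773 i$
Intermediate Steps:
$r{\left(b \right)} = \frac{-3 + b}{2 b}$
$x{\left(a \right)} = 6$ ($x{\left(a \right)} = \left(-2\right) \left(-3\right) = 6$)
$\sqrt{81 r{\left(2 \right)} - \left(1326 + x{\left(-11 \right)}\right)} = \sqrt{81 \frac{-3 + 2}{2 \cdot 2} - 1332} = \sqrt{81 \cdot \frac{1}{2} \cdot \frac{1}{2} \left(-1\right) - 1332} = \sqrt{81 \left(- \frac{1}{4}\right) - 1332} = \sqrt{- \frac{81}{4} - 1332} = \sqrt{- \frac{5409}{4}} = \frac{3 i \sqrt{601}}{2}$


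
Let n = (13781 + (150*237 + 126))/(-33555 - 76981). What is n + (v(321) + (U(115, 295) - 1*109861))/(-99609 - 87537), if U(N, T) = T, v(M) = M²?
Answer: -474135129/1149242792 ≈ -0.41256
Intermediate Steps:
n = -49457/110536 (n = (13781 + (35550 + 126))/(-110536) = (13781 + 35676)*(-1/110536) = 49457*(-1/110536) = -49457/110536 ≈ -0.44743)
n + (v(321) + (U(115, 295) - 1*109861))/(-99609 - 87537) = -49457/110536 + (321² + (295 - 1*109861))/(-99609 - 87537) = -49457/110536 + (103041 + (295 - 109861))/(-187146) = -49457/110536 + (103041 - 109566)*(-1/187146) = -49457/110536 - 6525*(-1/187146) = -49457/110536 + 725/20794 = -474135129/1149242792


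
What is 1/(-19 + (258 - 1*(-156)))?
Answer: 1/395 ≈ 0.0025316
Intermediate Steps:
1/(-19 + (258 - 1*(-156))) = 1/(-19 + (258 + 156)) = 1/(-19 + 414) = 1/395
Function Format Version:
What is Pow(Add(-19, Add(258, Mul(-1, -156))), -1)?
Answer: Rational(1, 395) ≈ 0.0025316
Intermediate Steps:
Pow(Add(-19, Add(258, Mul(-1, -156))), -1) = Pow(Add(-19, Add(258, 156)), -1) = Pow(Add(-19, 414), -1) = Pow(395, -1) = Rational(1, 395)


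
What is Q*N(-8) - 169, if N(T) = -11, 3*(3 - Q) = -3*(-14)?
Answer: -48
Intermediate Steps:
Q = -11 (Q = 3 - (-1)*(-14) = 3 - ⅓*42 = 3 - 14 = -11)
Q*N(-8) - 169 = -11*(-11) - 169 = 121 - 169 = -48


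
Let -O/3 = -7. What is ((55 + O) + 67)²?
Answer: 20449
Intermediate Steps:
O = 21 (O = -3*(-7) = 21)
((55 + O) + 67)² = ((55 + 21) + 67)² = (76 + 67)² = 143² = 20449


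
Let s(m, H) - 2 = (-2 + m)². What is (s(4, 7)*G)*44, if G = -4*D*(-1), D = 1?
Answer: 1056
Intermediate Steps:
s(m, H) = 2 + (-2 + m)²
G = 4 (G = -4*1*(-1) = -4*(-1) = 4)
(s(4, 7)*G)*44 = ((2 + (-2 + 4)²)*4)*44 = ((2 + 2²)*4)*44 = ((2 + 4)*4)*44 = (6*4)*44 = 24*44 = 1056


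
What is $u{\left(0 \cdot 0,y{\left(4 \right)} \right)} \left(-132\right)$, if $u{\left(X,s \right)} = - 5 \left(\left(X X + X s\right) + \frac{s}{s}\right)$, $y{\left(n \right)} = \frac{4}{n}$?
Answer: $660$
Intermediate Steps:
$u{\left(X,s \right)} = -5 - 5 X^{2} - 5 X s$ ($u{\left(X,s \right)} = - 5 \left(\left(X^{2} + X s\right) + 1\right) = - 5 \left(1 + X^{2} + X s\right) = -5 - 5 X^{2} - 5 X s$)
$u{\left(0 \cdot 0,y{\left(4 \right)} \right)} \left(-132\right) = \left(-5 - 5 \left(0 \cdot 0\right)^{2} - 5 \cdot 0 \cdot 0 \cdot \frac{4}{4}\right) \left(-132\right) = \left(-5 - 5 \cdot 0^{2} - 0 \cdot 4 \cdot \frac{1}{4}\right) \left(-132\right) = \left(-5 - 0 - 0 \cdot 1\right) \left(-132\right) = \left(-5 + 0 + 0\right) \left(-132\right) = \left(-5\right) \left(-132\right) = 660$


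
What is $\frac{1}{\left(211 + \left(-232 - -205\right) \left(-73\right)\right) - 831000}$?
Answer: $- \frac{1}{828818} \approx -1.2065 \cdot 10^{-6}$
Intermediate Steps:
$\frac{1}{\left(211 + \left(-232 - -205\right) \left(-73\right)\right) - 831000} = \frac{1}{\left(211 + \left(-232 + 205\right) \left(-73\right)\right) - 831000} = \frac{1}{\left(211 - -1971\right) - 831000} = \frac{1}{\left(211 + 1971\right) - 831000} = \frac{1}{2182 - 831000} = \frac{1}{-828818} = - \frac{1}{828818}$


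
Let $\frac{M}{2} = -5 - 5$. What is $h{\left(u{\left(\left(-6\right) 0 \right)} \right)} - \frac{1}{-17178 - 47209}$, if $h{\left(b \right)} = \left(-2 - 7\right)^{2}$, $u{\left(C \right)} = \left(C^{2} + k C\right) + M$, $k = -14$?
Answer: $\frac{5215348}{64387} \approx 81.0$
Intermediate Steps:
$M = -20$ ($M = 2 \left(-5 - 5\right) = 2 \left(-10\right) = -20$)
$u{\left(C \right)} = -20 + C^{2} - 14 C$ ($u{\left(C \right)} = \left(C^{2} - 14 C\right) - 20 = -20 + C^{2} - 14 C$)
$h{\left(b \right)} = 81$ ($h{\left(b \right)} = \left(-9\right)^{2} = 81$)
$h{\left(u{\left(\left(-6\right) 0 \right)} \right)} - \frac{1}{-17178 - 47209} = 81 - \frac{1}{-17178 - 47209} = 81 - \frac{1}{-64387} = 81 - - \frac{1}{64387} = 81 + \frac{1}{64387} = \frac{5215348}{64387}$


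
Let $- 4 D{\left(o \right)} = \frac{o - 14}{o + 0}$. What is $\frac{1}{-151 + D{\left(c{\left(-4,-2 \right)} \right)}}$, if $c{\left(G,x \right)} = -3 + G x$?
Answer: $- \frac{20}{3011} \approx -0.0066423$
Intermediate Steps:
$D{\left(o \right)} = - \frac{-14 + o}{4 o}$ ($D{\left(o \right)} = - \frac{\left(o - 14\right) \frac{1}{o + 0}}{4} = - \frac{\left(-14 + o\right) \frac{1}{o}}{4} = - \frac{\frac{1}{o} \left(-14 + o\right)}{4} = - \frac{-14 + o}{4 o}$)
$\frac{1}{-151 + D{\left(c{\left(-4,-2 \right)} \right)}} = \frac{1}{-151 + \frac{14 - \left(-3 - -8\right)}{4 \left(-3 - -8\right)}} = \frac{1}{-151 + \frac{14 - \left(-3 + 8\right)}{4 \left(-3 + 8\right)}} = \frac{1}{-151 + \frac{14 - 5}{4 \cdot 5}} = \frac{1}{-151 + \frac{1}{4} \cdot \frac{1}{5} \left(14 - 5\right)} = \frac{1}{-151 + \frac{1}{4} \cdot \frac{1}{5} \cdot 9} = \frac{1}{-151 + \frac{9}{20}} = \frac{1}{- \frac{3011}{20}} = - \frac{20}{3011}$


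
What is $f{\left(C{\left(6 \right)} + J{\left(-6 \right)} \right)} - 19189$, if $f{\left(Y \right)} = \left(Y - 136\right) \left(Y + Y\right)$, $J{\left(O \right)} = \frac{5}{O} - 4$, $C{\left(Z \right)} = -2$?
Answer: $- \frac{310265}{18} \approx -17237.0$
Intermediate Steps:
$J{\left(O \right)} = -4 + \frac{5}{O}$ ($J{\left(O \right)} = \frac{5}{O} - 4 = -4 + \frac{5}{O}$)
$f{\left(Y \right)} = 2 Y \left(-136 + Y\right)$ ($f{\left(Y \right)} = \left(-136 + Y\right) 2 Y = 2 Y \left(-136 + Y\right)$)
$f{\left(C{\left(6 \right)} + J{\left(-6 \right)} \right)} - 19189 = 2 \left(-2 - \left(4 - \frac{5}{-6}\right)\right) \left(-136 - \left(6 + \frac{5}{6}\right)\right) - 19189 = 2 \left(-2 + \left(-4 + 5 \left(- \frac{1}{6}\right)\right)\right) \left(-136 + \left(-2 + \left(-4 + 5 \left(- \frac{1}{6}\right)\right)\right)\right) - 19189 = 2 \left(-2 - \frac{29}{6}\right) \left(-136 - \frac{41}{6}\right) - 19189 = 2 \left(- \frac{41}{6}\right) \left(-136 - \frac{41}{6}\right) - 19189 = 2 \left(- \frac{41}{6}\right) \left(- \frac{857}{6}\right) - 19189 = \frac{35137}{18} - 19189 = - \frac{310265}{18}$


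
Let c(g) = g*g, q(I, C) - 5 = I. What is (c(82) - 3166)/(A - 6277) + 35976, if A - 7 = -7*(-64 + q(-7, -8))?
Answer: 34824175/968 ≈ 35975.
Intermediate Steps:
q(I, C) = 5 + I
c(g) = g²
A = 469 (A = 7 - 7*(-64 + (5 - 7)) = 7 - 7*(-64 - 2) = 7 - 7*(-66) = 7 + 462 = 469)
(c(82) - 3166)/(A - 6277) + 35976 = (82² - 3166)/(469 - 6277) + 35976 = (6724 - 3166)/(-5808) + 35976 = 3558*(-1/5808) + 35976 = -593/968 + 35976 = 34824175/968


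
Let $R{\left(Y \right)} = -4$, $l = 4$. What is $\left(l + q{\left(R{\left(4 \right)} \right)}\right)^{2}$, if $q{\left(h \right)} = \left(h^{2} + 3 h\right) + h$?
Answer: $16$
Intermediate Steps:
$q{\left(h \right)} = h^{2} + 4 h$
$\left(l + q{\left(R{\left(4 \right)} \right)}\right)^{2} = \left(4 - 4 \left(4 - 4\right)\right)^{2} = \left(4 - 0\right)^{2} = \left(4 + 0\right)^{2} = 4^{2} = 16$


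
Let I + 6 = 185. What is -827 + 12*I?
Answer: 1321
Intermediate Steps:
I = 179 (I = -6 + 185 = 179)
-827 + 12*I = -827 + 12*179 = -827 + 2148 = 1321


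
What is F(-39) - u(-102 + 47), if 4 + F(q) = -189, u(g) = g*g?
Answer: -3218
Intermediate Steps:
u(g) = g**2
F(q) = -193 (F(q) = -4 - 189 = -193)
F(-39) - u(-102 + 47) = -193 - (-102 + 47)**2 = -193 - 1*(-55)**2 = -193 - 1*3025 = -193 - 3025 = -3218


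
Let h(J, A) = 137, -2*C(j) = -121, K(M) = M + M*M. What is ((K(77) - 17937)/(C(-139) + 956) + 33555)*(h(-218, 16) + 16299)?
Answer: 1120827593508/2033 ≈ 5.5132e+8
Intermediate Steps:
K(M) = M + M**2
C(j) = 121/2 (C(j) = -1/2*(-121) = 121/2)
((K(77) - 17937)/(C(-139) + 956) + 33555)*(h(-218, 16) + 16299) = ((77*(1 + 77) - 17937)/(121/2 + 956) + 33555)*(137 + 16299) = ((77*78 - 17937)/(2033/2) + 33555)*16436 = ((6006 - 17937)*(2/2033) + 33555)*16436 = (-11931*2/2033 + 33555)*16436 = (-23862/2033 + 33555)*16436 = (68193453/2033)*16436 = 1120827593508/2033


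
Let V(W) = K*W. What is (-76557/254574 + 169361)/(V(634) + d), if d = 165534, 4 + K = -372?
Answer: -14371610219/6181905300 ≈ -2.3248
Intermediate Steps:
K = -376 (K = -4 - 372 = -376)
V(W) = -376*W
(-76557/254574 + 169361)/(V(634) + d) = (-76557/254574 + 169361)/(-376*634 + 165534) = (-76557*1/254574 + 169361)/(-238384 + 165534) = (-25519/84858 + 169361)/(-72850) = (14371610219/84858)*(-1/72850) = -14371610219/6181905300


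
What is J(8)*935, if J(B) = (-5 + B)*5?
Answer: 14025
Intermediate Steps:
J(B) = -25 + 5*B
J(8)*935 = (-25 + 5*8)*935 = (-25 + 40)*935 = 15*935 = 14025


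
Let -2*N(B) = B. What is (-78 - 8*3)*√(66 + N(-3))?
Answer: -153*√30 ≈ -838.02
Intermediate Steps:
N(B) = -B/2
(-78 - 8*3)*√(66 + N(-3)) = (-78 - 8*3)*√(66 - ½*(-3)) = (-78 - 24)*√(66 + 3/2) = -153*√30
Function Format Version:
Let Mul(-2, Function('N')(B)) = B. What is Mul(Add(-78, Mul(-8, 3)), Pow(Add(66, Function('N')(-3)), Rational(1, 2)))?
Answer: Mul(-153, Pow(30, Rational(1, 2))) ≈ -838.02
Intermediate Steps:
Function('N')(B) = Mul(Rational(-1, 2), B)
Mul(Add(-78, Mul(-8, 3)), Pow(Add(66, Function('N')(-3)), Rational(1, 2))) = Mul(Add(-78, Mul(-8, 3)), Pow(Add(66, Mul(Rational(-1, 2), -3)), Rational(1, 2))) = Mul(Add(-78, -24), Pow(Add(66, Rational(3, 2)), Rational(1, 2))) = Mul(-102, Pow(Rational(135, 2), Rational(1, 2))) = Mul(-102, Mul(Rational(3, 2), Pow(30, Rational(1, 2)))) = Mul(-153, Pow(30, Rational(1, 2)))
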